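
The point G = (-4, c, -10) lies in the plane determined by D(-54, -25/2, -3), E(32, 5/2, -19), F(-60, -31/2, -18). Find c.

The plane through D, E, F has equation −273x + 1386y − 168z = -2079.
Substituting G: (1386)c + (2772) = -2079, so c = -7/2.

-7/2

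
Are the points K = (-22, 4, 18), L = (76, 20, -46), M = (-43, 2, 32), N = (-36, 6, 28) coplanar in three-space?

Yes

A normal to the plane through K, L, M is n = KL × KM = (96, -28, 140).
The plane has equation n·P = 296. For N: n·N = 296.
Equal, so N lies in the plane and all four are coplanar.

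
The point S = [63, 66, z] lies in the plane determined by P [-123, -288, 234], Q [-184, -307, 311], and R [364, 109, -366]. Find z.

17

The plane through P, Q, R has equation −19169x + 899y − 14964z = -1402701.
Substituting S: (-14964)z + (-1148313) = -1402701, so z = 17.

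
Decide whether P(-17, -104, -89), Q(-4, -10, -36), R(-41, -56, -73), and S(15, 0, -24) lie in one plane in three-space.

Yes

The four points are coplanar iff the 3×3 determinant with rows PQ, PR, PS is zero.
Rows: (13, 94, 53), (-24, 48, 16), (32, 104, 65).
Expanding along the first row: (13)(1456) − (94)(-2072) + (53)(-4032) = 0.
Zero determinant ⇒ coplanar.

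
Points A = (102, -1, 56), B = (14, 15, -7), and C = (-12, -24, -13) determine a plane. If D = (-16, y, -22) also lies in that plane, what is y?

A normal to the plane is n = AB × AC = (-2553, 1110, 3848).
D lies in the plane iff n · AD = 0.
This gives (1110)y + (2220) = 0, so y = -2.

-2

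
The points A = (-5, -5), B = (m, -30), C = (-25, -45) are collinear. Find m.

Collinearity: (B − A) must be parallel to (C − A) = (-20, -40).
Cross-multiplying the components: (m − (-5))·(-40) = (-25)·(-20).
Solving gives m = -35/2.

-35/2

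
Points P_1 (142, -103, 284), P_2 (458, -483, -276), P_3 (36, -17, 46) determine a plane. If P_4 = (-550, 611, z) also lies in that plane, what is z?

297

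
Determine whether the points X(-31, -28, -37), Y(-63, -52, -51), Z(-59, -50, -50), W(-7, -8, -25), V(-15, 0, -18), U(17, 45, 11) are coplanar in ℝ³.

No

The plane through X, Y, Z has normal n = XY × XZ = (4, -24, 32) and equation n·P = -636.
Checking the remaining points: n·W = -636, n·V = -636, n·U = -660.
Since n·U = -660 ≠ -636, U is off the plane and the points are not all coplanar.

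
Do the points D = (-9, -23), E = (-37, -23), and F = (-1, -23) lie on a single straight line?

DE = (-28, 0), DF = (8, 0).
Checking proportionality: DF = -2/7·DE, so the vectors are parallel and the points are collinear.

Yes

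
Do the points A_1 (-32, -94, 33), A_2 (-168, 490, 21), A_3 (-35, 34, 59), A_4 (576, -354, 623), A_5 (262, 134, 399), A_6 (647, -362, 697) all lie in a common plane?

Yes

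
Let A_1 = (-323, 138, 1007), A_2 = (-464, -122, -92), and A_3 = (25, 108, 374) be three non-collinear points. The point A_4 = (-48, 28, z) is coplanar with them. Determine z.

77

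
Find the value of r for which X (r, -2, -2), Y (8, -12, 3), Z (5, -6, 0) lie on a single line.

3

Direction YZ = (-3, 6, -3). From the y-coordinate of X, the parameter along the line is τ = (-2 − (-12))/6 = 5/3.
Then r = 8 + 5/3·(-3) = 3.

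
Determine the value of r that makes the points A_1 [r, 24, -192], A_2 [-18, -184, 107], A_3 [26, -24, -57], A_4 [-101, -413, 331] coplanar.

The points are coplanar iff A_1A_2 · (A_1A_3 × A_1A_4) = 0.
Expanding, this is linear in r: (1716)r + (207636) = 0.
So r = -121.

-121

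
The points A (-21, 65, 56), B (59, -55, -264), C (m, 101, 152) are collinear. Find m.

-45

Collinearity requires AB × AC = 0; each component is linear in m.
The y-component gives (-320)m + (-14400) = 0, so m = -45.
The remaining components then also vanish.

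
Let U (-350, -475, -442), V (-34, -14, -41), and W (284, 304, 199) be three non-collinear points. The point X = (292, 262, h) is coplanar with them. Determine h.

A normal to the plane is n = UV × UW = (-16878, 51678, -46110).
X lies in the plane iff n · UX = 0.
This gives (-46110)h + (6870390) = 0, so h = 149.

149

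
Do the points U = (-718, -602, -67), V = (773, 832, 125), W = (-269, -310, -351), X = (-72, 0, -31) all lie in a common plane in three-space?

A normal to the plane through U, V, W is n = UV × UW = (-463320, 509652, -208494).
The plane has equation n·P = 39822354. For X: n·X = 39822354.
Equal, so X lies in the plane and all four are coplanar.

Yes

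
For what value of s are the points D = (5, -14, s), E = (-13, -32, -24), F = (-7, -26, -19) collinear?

Direction EF = (6, 6, 5). From the x-coordinate of D, the parameter along the line is τ = (5 − (-13))/6 = 3.
Then s = (-24) + 3·(5) = -9.

-9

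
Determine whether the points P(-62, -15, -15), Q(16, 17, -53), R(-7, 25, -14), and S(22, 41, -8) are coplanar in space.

No

A normal to the plane through P, Q, R is n = PQ × PR = (1552, -2168, 1360).
The plane has equation n·X = -84104. For S: n·S = -65624.
-65624 ≠ -84104, so S is off the plane.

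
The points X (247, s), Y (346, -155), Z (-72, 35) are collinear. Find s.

Collinearity: (X − Y) must be parallel to (Z − Y) = (-418, 190).
Cross-multiplying the components: (s − (-155))·(-418) = (-99)·(190).
Solving gives s = -110.

-110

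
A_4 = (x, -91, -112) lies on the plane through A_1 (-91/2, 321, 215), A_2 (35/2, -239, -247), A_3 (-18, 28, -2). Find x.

The plane through A_1, A_2, A_3 has equation −13846x + 966y − 3059z = 282394.
Substituting A_4: (-13846)x + (254702) = 282394, so x = -2.

-2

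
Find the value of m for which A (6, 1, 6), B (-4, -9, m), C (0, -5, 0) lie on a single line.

-4

Direction AC = (-6, -6, -6). From the x-coordinate of B, the parameter along the line is τ = (-4 − 6)/(-6) = 5/3.
Then m = 6 + 5/3·(-6) = -4.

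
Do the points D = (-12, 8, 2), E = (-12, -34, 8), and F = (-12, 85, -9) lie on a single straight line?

Yes

DE = (0, -42, 6), DF = (0, 77, -11).
DE × DF = (0, 0, 0).
The cross product vanishes, so the three points are collinear.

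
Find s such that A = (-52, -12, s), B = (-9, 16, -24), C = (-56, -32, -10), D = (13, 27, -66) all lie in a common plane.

The points are coplanar iff AB · (AC × AD) = 0.
Expanding, this is linear in s: (-539)s + (20482) = 0.
So s = 38.

38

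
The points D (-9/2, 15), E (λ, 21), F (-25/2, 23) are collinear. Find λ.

-21/2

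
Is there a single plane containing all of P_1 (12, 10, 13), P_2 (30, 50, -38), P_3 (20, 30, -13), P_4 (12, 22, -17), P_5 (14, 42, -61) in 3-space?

The plane through P_1, P_2, P_3 has normal n = P_1P_2 × P_1P_3 = (-20, 60, 40) and equation n·P = 880.
Checking the remaining points: n·P_4 = 400, n·P_5 = -200.
Since n·P_4 = 400 ≠ 880, P_4 is off the plane and the points are not all coplanar.

No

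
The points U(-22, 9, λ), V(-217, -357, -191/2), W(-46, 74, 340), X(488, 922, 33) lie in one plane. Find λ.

The points are coplanar iff UV · (UW × UX) = 0.
Expanding, this is linear in λ: (85146)λ + (1617774) = 0.
So λ = -19.

-19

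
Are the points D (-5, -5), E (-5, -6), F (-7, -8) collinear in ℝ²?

No

DE = (0, -1), DF = (-2, -3).
det[DE; DF] = (0)(-3) − (-1)(-2) = -2.
The determinant is nonzero, so they are not collinear.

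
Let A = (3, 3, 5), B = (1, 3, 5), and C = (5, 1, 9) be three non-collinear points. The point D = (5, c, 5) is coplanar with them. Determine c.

3

Coplanarity requires AB · (AC × AD) = 0.
AB = (-2, 0, 0), AC = (2, -2, 4); the triple product is linear in c with coefficient 8 and constant term -24.
Setting it to zero: c = 3.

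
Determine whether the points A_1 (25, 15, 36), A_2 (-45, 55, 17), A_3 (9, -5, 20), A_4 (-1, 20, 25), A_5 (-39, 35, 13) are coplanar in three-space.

The plane through A_1, A_2, A_3 has normal n = A_1A_2 × A_1A_3 = (-1020, -816, 2040) and equation n·P = 35700.
Checking the remaining points: n·A_4 = 35700, n·A_5 = 37740.
Since n·A_5 = 37740 ≠ 35700, A_5 is off the plane and the points are not all coplanar.

No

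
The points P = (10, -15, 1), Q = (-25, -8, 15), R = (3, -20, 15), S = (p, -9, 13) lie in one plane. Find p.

-20

Coplanarity ⇔ det[PQ; PR; PS] = 0.
Expanding, this is linear in p: (168)p + (3360) = 0.
So p = -20.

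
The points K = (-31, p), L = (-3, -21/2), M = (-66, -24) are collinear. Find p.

-33/2

Collinearity: (K − L) must be parallel to (M − L) = (-63, -27/2).
Cross-multiplying the components: (p − (-21/2))·(-63) = (-28)·(-27/2).
Solving gives p = -33/2.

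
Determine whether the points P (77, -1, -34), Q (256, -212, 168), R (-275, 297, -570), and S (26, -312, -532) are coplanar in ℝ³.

Yes

The four points are coplanar iff the 3×3 determinant with rows PQ, PR, PS is zero.
Rows: (179, -211, 202), (-352, 298, -536), (-51, -311, -498).
Expanding along the first row: (179)(-315100) − (-211)(147960) + (202)(124670) = 0.
Zero determinant ⇒ coplanar.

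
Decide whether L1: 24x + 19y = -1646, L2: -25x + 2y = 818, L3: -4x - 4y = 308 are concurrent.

Intersecting L1 and L2: solving the 2×2 system gives (x, y) = (-18834/523, -21518/523).
Substitute into L3: (-4)(-18834/523) + (-4)(-21518/523) = 161408/523.
But L3 requires 308 ≠ 161408/523, so the three lines have no common point.

No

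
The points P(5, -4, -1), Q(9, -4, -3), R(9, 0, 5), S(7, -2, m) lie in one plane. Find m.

Normal to plane PQR: n = (8, -32, 16); plane equation n·X = 152.
Requiring n·S = 152: (16)m + (120) = 152.
So m = 2.

2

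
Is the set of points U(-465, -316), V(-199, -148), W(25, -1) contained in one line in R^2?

No

UV = (266, 168), UW = (490, 315).
det[UV; UW] = (266)(315) − (168)(490) = 1470.
The determinant is nonzero, so they are not collinear.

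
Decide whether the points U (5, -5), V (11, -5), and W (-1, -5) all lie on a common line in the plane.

Yes

UV = (6, 0), UW = (-6, 0).
Twice the signed area of △UVW is (6)(0) − (0)(-6) = 0.
The triangle is degenerate (zero area), so the points are collinear.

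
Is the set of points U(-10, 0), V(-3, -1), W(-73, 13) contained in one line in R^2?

UV = (7, -1), UW = (-63, 13).
If collinear, UW would be a scalar multiple of UV. But (7)·(13) ≠ (-1)·(-63) (difference 28), so they are not parallel; the points are not collinear.

No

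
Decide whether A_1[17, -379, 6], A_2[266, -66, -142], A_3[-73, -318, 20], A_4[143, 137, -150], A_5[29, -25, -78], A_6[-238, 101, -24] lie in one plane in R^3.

The plane through A_1, A_2, A_3 has normal n = A_1A_2 × A_1A_3 = (13410, 9834, 43359) and equation n·P = -3238962.
Checking the remaining points: n·A_4 = -3238962, n·A_5 = -3238962, n·A_6 = -3238962.
All equal -3238962, so all 6 points lie in one plane.

Yes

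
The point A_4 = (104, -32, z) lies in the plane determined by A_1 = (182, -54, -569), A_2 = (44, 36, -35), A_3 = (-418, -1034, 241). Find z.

-299

Coplanarity requires A_1A_2 · (A_1A_3 × A_1A_4) = 0.
A_1A_2 = (-138, 90, 534), A_1A_3 = (-600, -980, 810); the triple product is linear in z with coefficient 189240 and constant term 56582760.
Setting it to zero: z = -299.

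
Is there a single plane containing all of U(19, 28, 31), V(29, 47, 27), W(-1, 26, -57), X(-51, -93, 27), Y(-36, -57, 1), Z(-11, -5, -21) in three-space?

Yes

The plane through U, V, W has normal n = UV × UW = (-1680, 960, 360) and equation n·P = 6120.
Checking the remaining points: n·X = 6120, n·Y = 6120, n·Z = 6120.
All equal 6120, so all 6 points lie in one plane.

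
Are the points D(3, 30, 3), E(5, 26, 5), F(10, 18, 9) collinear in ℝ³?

No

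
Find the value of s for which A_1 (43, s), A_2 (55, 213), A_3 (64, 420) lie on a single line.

-63

The three points are collinear iff det[A_1A_2; A_1A_3] = 0.
This determinant is linear in s: (9)s + (567) = 0, so s = -63.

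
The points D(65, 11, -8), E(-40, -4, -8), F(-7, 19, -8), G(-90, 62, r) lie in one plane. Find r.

-8

Normal to plane DEF: n = (0, 0, -1920); plane equation n·P = 15360.
Requiring n·G = 15360: (-1920)r + (0) = 15360.
So r = -8.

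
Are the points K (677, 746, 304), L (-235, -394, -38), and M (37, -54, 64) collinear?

KL = (-912, -1140, -342), KM = (-640, -800, -240).
Each component of KM is 40/57 times the corresponding component of KL, so KM = 40/57·KL and the points are collinear.

Yes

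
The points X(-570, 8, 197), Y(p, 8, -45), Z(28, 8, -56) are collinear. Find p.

2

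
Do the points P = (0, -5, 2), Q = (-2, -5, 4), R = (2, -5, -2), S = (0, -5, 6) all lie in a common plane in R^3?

Yes

The four points are coplanar iff the 3×3 determinant with rows PQ, PR, PS is zero.
Rows: (-2, 0, 2), (2, 0, -4), (0, 0, 4).
Expanding along the first row: (-2)(0) − (0)(8) + (2)(0) = 0.
Zero determinant ⇒ coplanar.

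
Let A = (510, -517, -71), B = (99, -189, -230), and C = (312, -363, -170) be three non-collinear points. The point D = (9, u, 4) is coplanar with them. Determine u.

Coplanarity requires AB · (AC × AD) = 0.
AB = (-411, 328, -159), AC = (-198, 154, -99); the triple product is linear in u with coefficient -9207 and constant term -635283.
Setting it to zero: u = -69.

-69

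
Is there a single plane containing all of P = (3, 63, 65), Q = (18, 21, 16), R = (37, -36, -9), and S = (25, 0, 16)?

With P as base: PQ = (15, -42, -49), PR = (34, -99, -74), PS = (22, -63, -49).
PR × PS = (189, 38, 36).
PQ · (PR × PS) = -525.
Since -525 ≠ 0, the four points are not coplanar.

No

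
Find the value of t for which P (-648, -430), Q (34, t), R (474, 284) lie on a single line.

Collinearity: (Q − P) must be parallel to (R − P) = (1122, 714).
Cross-multiplying the components: (t − (-430))·(1122) = (682)·(714).
Solving gives t = 4.

4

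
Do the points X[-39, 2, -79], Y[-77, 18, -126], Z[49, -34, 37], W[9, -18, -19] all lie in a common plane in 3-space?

The four points are coplanar iff the 3×3 determinant with rows XY, XZ, XW is zero.
Rows: (-38, 16, -47), (88, -36, 116), (48, -20, 60).
Expanding along the first row: (-38)(160) − (16)(-288) + (-47)(-32) = 32.
Nonzero ⇒ not coplanar.

No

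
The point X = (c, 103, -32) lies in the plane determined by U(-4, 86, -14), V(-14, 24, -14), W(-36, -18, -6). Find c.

33

Coplanarity requires UV · (UW × UX) = 0.
UV = (-10, -62, 0), UW = (-32, -104, 8); the triple product is linear in c with coefficient -496 and constant term 16368.
Setting it to zero: c = 33.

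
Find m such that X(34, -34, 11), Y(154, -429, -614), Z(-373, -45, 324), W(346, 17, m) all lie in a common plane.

-172

Normal to plane XYZ: n = (-130510, 216815, -162085); plane equation n·P = -13591985.
Requiring n·W = -13591985: (-162085)m + (-41470605) = -13591985.
So m = -172.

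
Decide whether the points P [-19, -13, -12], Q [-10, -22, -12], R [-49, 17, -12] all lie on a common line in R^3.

Yes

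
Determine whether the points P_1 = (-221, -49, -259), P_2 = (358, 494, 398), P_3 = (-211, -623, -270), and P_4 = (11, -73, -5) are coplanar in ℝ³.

Yes

The four points are coplanar iff the 3×3 determinant with rows P_1P_2, P_1P_3, P_1P_4 is zero.
Rows: (579, 543, 657), (10, -574, -11), (232, -24, 254).
Expanding along the first row: (579)(-146060) − (543)(5092) + (657)(132928) = 0.
Zero determinant ⇒ coplanar.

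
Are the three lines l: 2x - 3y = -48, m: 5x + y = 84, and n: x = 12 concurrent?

Lines aᵢx + bᵢy = cᵢ with pairwise distinct directions are concurrent exactly when det[aᵢ bᵢ cᵢ] = 0.
Here the determinant is 0.
It vanishes, so the lines are concurrent at (12, 24).

Yes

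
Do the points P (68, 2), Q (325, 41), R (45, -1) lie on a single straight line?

No

PQ = (257, 39), PR = (-23, -3).
det[PQ; PR] = (257)(-3) − (39)(-23) = 126.
The determinant is nonzero, so they are not collinear.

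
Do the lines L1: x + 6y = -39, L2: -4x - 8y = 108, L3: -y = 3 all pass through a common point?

Yes

The three lines meet at one point iff the augmented coefficient matrix [aᵢ bᵢ cᵢ] has rank < 3, i.e. its determinant vanishes.
Here the determinant is 0.
It vanishes, so the lines are concurrent at (-21, -3).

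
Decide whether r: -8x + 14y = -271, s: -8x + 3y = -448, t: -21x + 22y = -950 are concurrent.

No

The three lines meet at one point iff the augmented coefficient matrix [aᵢ bᵢ cᵢ] has rank < 3, i.e. its determinant vanishes.
Here the determinant is -113.
Nonzero, so no common point exists.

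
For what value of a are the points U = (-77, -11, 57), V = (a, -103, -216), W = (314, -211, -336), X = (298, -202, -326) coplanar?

122

Normal to plane UWX: n = (1537, 2378, 319); plane equation n·P = -126324.
Requiring n·V = -126324: (1537)a + (-313838) = -126324.
So a = 122.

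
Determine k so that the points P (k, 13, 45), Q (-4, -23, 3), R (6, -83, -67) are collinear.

-10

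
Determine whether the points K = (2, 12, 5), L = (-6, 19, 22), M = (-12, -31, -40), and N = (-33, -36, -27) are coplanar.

A normal to the plane through K, L, M is n = KL × KM = (416, -598, 442).
The plane has equation n·P = -4134. For N: n·N = -4134.
Equal, so N lies in the plane and all four are coplanar.

Yes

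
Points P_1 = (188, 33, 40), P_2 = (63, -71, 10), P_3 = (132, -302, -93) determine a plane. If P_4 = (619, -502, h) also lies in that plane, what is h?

-227

The plane through P_1, P_2, P_3 has equation 3782x − 14945y + 36051z = 1659871.
Substituting P_4: (36051)h + (9843448) = 1659871, so h = -227.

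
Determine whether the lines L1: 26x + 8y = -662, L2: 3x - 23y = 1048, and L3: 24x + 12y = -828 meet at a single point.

Yes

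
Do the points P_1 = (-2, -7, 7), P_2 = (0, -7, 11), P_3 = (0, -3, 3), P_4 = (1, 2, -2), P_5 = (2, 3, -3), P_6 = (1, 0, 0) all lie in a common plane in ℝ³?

The plane through P_1, P_2, P_3 has normal n = P_1P_2 × P_1P_3 = (-16, 16, 8) and equation n·P = -24.
Checking the remaining points: n·P_4 = 0, n·P_5 = -8, n·P_6 = -16.
Since n·P_4 = 0 ≠ -24, P_4 is off the plane and the points are not all coplanar.

No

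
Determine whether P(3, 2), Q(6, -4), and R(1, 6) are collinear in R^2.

Yes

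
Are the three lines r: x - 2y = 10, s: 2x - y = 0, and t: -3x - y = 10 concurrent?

No

The three lines meet at one point iff the augmented coefficient matrix [aᵢ bᵢ cᵢ] has rank < 3, i.e. its determinant vanishes.
Here the determinant is -20.
Nonzero, so no common point exists.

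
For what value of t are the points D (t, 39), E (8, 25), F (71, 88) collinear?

22

The three points are collinear iff det[DE; DF] = 0.
This determinant is linear in t: (-63)t + (1386) = 0, so t = 22.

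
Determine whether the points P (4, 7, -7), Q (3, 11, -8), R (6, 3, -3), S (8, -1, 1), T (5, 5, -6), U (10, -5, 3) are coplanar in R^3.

The plane through P, Q, R has normal n = PQ × PR = (12, 2, -4) and equation n·X = 90.
Checking the remaining points: n·S = 90, n·T = 94, n·U = 98.
Since n·T = 94 ≠ 90, T is off the plane and the points are not all coplanar.

No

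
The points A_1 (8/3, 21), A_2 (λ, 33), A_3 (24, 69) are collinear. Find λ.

Collinearity: (A_2 − A_1) must be parallel to (A_3 − A_1) = (64/3, 48).
Cross-multiplying the components: (λ − 8/3)·(48) = (12)·(64/3).
Solving gives λ = 8.

8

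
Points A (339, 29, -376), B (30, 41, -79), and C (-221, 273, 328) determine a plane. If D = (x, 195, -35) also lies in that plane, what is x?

Coplanarity requires AB · (AC × AD) = 0.
AB = (-309, 12, 297), AC = (-560, 244, 704); the triple product is linear in x with coefficient -64020 and constant term 6786120.
Setting it to zero: x = 106.

106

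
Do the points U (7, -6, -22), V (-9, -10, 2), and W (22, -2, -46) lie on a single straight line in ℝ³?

No

UV = (-16, -4, 24), UW = (15, 4, -24).
UV × UW = (0, -24, -4).
The cross product is nonzero, so the points do not lie on one line.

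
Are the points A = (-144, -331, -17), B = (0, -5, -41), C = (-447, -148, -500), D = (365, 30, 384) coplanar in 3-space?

Yes

With A as base: AB = (144, 326, -24), AC = (-303, 183, -483), AD = (509, 361, 401).
AC × AD = (247746, -124344, -202530).
AB · (AC × AD) = 0.
The scalar triple product vanishes, so the four points are coplanar.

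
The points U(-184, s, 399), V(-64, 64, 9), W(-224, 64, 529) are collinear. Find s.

64

Collinearity requires UV × UW = 0; each component is linear in s.
The x-component gives (-520)s + (33280) = 0, so s = 64.
The remaining components then also vanish.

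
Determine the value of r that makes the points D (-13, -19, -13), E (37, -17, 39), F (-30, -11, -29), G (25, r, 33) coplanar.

16

Normal to plane DEF: n = (-448, -84, 434); plane equation n·P = 1778.
Requiring n·G = 1778: (-84)r + (3122) = 1778.
So r = 16.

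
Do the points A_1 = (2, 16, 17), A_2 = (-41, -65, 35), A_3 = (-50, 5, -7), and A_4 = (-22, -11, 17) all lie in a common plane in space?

With A_1 as base: A_1A_2 = (-43, -81, 18), A_1A_3 = (-52, -11, -24), A_1A_4 = (-24, -27, 0).
A_1A_3 × A_1A_4 = (-648, 576, 1140).
A_1A_2 · (A_1A_3 × A_1A_4) = 1728.
Since 1728 ≠ 0, the four points are not coplanar.

No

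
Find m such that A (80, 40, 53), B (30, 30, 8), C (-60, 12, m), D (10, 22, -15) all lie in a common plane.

Normal to plane ABD: n = (-130, -250, 200); plane equation n·P = -9800.
Requiring n·C = -9800: (200)m + (4800) = -9800.
So m = -73.

-73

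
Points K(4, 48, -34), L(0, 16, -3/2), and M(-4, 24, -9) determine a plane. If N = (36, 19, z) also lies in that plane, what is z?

-9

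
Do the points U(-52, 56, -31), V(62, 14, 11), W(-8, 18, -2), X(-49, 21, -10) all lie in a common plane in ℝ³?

Yes

The four points are coplanar iff the 3×3 determinant with rows UV, UW, UX is zero.
Rows: (114, -42, 42), (44, -38, 29), (3, -35, 21).
Expanding along the first row: (114)(217) − (-42)(837) + (42)(-1426) = 0.
Zero determinant ⇒ coplanar.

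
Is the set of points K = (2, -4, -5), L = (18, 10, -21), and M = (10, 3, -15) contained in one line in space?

KL = (16, 14, -16), KM = (8, 7, -10).
KL × KM = (-28, 32, 0).
The cross product is nonzero, so the points do not lie on one line.

No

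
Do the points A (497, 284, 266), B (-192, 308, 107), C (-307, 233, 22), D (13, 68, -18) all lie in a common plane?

Yes

The four points are coplanar iff the 3×3 determinant with rows AB, AC, AD is zero.
Rows: (-689, 24, -159), (-804, -51, -244), (-484, -216, -284).
Expanding along the first row: (-689)(-38220) − (24)(110240) + (-159)(148980) = 0.
Zero determinant ⇒ coplanar.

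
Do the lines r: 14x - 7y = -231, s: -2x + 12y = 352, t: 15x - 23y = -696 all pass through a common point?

Lines aᵢx + bᵢy = cᵢ with pairwise distinct directions are concurrent exactly when det[aᵢ bᵢ cᵢ] = 0.
Here the determinant is 154.
Nonzero, so no common point exists.

No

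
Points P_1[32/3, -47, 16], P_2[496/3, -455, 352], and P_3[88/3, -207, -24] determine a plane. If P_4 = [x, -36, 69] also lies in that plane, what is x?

A normal to the plane is n = P_1P_2 × P_1P_3 = (70080, 37376/3, -51392/3).
P_4 lies in the plane iff n · P_1P_4 = 0.
This gives (70080)x + (-1518400) = 0, so x = 65/3.

65/3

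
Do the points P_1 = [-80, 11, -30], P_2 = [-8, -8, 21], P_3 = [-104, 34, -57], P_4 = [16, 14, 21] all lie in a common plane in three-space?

With P_1 as base: P_1P_2 = (72, -19, 51), P_1P_3 = (-24, 23, -27), P_1P_4 = (96, 3, 51).
P_1P_3 × P_1P_4 = (1254, -1368, -2280).
P_1P_2 · (P_1P_3 × P_1P_4) = 0.
The scalar triple product vanishes, so the four points are coplanar.

Yes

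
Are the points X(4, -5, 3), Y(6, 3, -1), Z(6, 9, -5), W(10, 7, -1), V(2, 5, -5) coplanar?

Yes

The plane through X, Y, Z has normal n = XY × XZ = (-8, 8, 12) and equation n·P = -36.
Checking the remaining points: n·W = -36, n·V = -36.
All equal -36, so all 5 points lie in one plane.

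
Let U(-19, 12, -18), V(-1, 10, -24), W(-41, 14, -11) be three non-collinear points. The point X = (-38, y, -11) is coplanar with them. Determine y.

15

A normal to the plane is n = UV × UW = (-2, 6, -8).
X lies in the plane iff n · UX = 0.
This gives (6)y + (-90) = 0, so y = 15.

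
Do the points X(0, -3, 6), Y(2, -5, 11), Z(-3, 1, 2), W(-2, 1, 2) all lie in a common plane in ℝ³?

A normal to the plane through X, Y, Z is n = XY × XZ = (-12, -7, 2).
The plane has equation n·P = 33. For W: n·W = 21.
21 ≠ 33, so W is off the plane.

No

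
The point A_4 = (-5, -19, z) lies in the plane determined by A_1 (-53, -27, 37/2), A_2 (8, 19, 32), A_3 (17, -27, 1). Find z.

23/2

Coplanarity requires A_1A_2 · (A_1A_3 × A_1A_4) = 0.
A_1A_2 = (61, 46, 27/2), A_1A_3 = (70, 0, -35/2); the triple product is linear in z with coefficient -3220 and constant term 37030.
Setting it to zero: z = 23/2.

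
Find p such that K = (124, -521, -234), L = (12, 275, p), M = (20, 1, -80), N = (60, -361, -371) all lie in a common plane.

268

Coplanarity ⇔ det[KL; KM; KN] = 0.
Expanding, this is linear in p: (16768)p + (-4493824) = 0.
So p = 268.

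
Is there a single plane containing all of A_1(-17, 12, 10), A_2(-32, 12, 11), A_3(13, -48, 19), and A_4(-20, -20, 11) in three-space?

The four points are coplanar iff the 3×3 determinant with rows A_1A_2, A_1A_3, A_1A_4 is zero.
Rows: (-15, 0, 1), (30, -60, 9), (-3, -32, 1).
Expanding along the first row: (-15)(228) − (0)(57) + (1)(-1140) = -4560.
Nonzero ⇒ not coplanar.

No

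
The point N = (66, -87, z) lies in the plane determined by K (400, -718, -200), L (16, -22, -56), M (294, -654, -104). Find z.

A normal to the plane is n = KL × KM = (57600, 21600, 49200).
N lies in the plane iff n · KN = 0.
This gives (49200)z + (4231200) = 0, so z = -86.

-86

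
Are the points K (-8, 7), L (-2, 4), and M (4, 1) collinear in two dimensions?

KL = (6, -3), KM = (12, -6).
Checking proportionality: KM = 2·KL, so the vectors are parallel and the points are collinear.

Yes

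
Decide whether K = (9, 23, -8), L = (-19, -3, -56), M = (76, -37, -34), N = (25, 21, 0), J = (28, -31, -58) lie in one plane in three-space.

The plane through K, L, M has normal n = KL × KM = (-2204, -3944, 3422) and equation n·P = -137924.
Checking the remaining points: n·N = -137924, n·J = -137924.
All equal -137924, so all 5 points lie in one plane.

Yes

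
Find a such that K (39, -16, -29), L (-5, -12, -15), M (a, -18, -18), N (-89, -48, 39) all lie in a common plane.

13

The points are coplanar iff KL · (KM × KN) = 0.
Expanding, this is linear in a: (-720)a + (9360) = 0.
So a = 13.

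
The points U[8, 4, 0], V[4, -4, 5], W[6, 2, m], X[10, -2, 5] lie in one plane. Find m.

Normal to plane UVX: n = (-10, 30, 40); plane equation n·P = 40.
Requiring n·W = 40: (40)m + (0) = 40.
So m = 1.

1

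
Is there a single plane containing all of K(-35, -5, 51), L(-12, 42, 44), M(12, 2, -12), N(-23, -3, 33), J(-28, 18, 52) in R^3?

No

The plane through K, L, M has normal n = KL × KM = (-2912, 1120, -2048) and equation n·P = -8128.
Checking the remaining points: n·N = -3968, n·J = -4800.
Since n·N = -3968 ≠ -8128, N is off the plane and the points are not all coplanar.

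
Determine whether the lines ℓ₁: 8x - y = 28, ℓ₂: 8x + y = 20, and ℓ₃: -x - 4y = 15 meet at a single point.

Intersecting ℓ₁ and ℓ₂: solving the 2×2 system gives (x, y) = (3, -4).
Substitute into ℓ₃: (-1)(3) + (-4)(-4) = 13.
But ℓ₃ requires 15 ≠ 13, so the three lines have no common point.

No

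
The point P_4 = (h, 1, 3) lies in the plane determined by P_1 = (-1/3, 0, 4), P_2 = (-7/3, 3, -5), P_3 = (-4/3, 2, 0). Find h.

-2/3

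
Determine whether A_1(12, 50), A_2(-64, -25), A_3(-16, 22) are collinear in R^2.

No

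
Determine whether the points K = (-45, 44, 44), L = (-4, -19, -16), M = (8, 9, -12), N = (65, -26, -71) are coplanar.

Yes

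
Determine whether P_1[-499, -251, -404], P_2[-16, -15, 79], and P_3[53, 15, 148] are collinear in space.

No

P_1P_2 = (483, 236, 483), P_1P_3 = (552, 266, 552).
Comparing components 2 and 3: (236)(552) − (483)(266) = 1794 ≠ 0, so P_1P_2 and P_1P_3 are not parallel and the points are not collinear.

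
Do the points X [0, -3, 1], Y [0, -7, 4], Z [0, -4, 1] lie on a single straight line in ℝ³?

No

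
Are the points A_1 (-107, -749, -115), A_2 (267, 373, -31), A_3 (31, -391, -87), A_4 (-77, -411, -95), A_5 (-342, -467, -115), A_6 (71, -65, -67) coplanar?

Yes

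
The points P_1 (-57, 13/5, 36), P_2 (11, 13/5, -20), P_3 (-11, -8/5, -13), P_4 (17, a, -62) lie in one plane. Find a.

-57/5

Normal to plane P_1P_2P_3: n = (-1176/5, 756, -1428/5); plane equation n·P = 25452/5.
Requiring n·P_4 = 25452/5: (756)a + (68544/5) = 25452/5.
So a = -57/5.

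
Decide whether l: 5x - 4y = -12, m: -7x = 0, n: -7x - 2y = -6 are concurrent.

Yes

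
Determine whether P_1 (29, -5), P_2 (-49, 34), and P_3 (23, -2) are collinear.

P_1P_2 = (-78, 39), P_1P_3 = (-6, 3).
Twice the signed area of △P_1P_2P_3 is (-78)(3) − (39)(-6) = 0.
The triangle is degenerate (zero area), so the points are collinear.

Yes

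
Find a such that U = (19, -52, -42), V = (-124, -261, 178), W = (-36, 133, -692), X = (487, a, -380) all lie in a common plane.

Coplanarity ⇔ det[UV; UW; UX] = 0.
Expanding, this is linear in a: (-105050)a + (51894700) = 0.
So a = 494.

494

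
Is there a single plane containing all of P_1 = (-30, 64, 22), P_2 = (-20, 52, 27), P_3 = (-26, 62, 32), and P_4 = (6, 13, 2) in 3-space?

No

The four points are coplanar iff the 3×3 determinant with rows P_1P_2, P_1P_3, P_1P_4 is zero.
Rows: (10, -12, 5), (4, -2, 10), (36, -51, -20).
Expanding along the first row: (10)(550) − (-12)(-440) + (5)(-132) = -440.
Nonzero ⇒ not coplanar.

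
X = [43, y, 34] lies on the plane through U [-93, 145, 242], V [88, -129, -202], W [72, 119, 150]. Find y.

29

A normal to the plane is n = UV × UW = (13664, -56608, 40504).
X lies in the plane iff n · UX = 0.
This gives (-56608)y + (1641632) = 0, so y = 29.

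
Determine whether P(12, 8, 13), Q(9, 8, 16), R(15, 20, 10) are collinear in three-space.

PQ = (-3, 0, 3), PR = (3, 12, -3).
PQ × PR = (-36, 0, -36).
The cross product is nonzero, so the points do not lie on one line.

No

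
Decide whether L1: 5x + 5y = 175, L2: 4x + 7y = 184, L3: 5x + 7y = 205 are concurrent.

Lines aᵢx + bᵢy = cᵢ with pairwise distinct directions are concurrent exactly when det[aᵢ bᵢ cᵢ] = 0.
Here the determinant is 10.
Nonzero, so no common point exists.

No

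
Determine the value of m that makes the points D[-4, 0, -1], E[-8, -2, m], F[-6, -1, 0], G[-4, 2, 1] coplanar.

1

Normal to plane DFG: n = (-4, 4, -4); plane equation n·P = 20.
Requiring n·E = 20: (-4)m + (24) = 20.
So m = 1.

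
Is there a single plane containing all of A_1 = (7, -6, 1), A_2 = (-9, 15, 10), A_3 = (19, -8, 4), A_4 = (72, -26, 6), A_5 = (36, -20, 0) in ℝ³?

No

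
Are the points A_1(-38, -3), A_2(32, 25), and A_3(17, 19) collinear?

Yes

A_1A_2 = (70, 28), A_1A_3 = (55, 22).
Twice the signed area of △A_1A_2A_3 is (70)(22) − (28)(55) = 0.
The triangle is degenerate (zero area), so the points are collinear.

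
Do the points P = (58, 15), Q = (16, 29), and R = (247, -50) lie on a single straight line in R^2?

No

PQ = (-42, 14), PR = (189, -65).
If collinear, PR would be a scalar multiple of PQ. But (-42)·(-65) ≠ (14)·(189) (difference 84), so they are not parallel; the points are not collinear.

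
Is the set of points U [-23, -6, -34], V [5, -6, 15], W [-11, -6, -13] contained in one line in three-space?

UV = (28, 0, 49), UW = (12, 0, 21).
Each component of UW is 3/7 times the corresponding component of UV, so UW = 3/7·UV and the points are collinear.

Yes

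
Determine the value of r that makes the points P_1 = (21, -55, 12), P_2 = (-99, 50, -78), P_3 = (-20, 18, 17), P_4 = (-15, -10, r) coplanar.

-2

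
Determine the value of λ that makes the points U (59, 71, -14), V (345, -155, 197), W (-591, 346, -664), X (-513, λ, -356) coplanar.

Normal to plane UVW: n = (88875, 48750, -68250); plane equation n·P = 9660375.
Requiring n·X = 9660375: (48750)λ + (-21295875) = 9660375.
So λ = 635.

635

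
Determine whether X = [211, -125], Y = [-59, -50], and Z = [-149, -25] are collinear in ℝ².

XY = (-270, 75), XZ = (-360, 100).
det[XY; XZ] = (-270)(100) − (75)(-360) = 0.
The determinant is zero, so the points are collinear.

Yes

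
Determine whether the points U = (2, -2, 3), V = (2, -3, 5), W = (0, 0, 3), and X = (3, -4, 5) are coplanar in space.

Yes

A normal to the plane through U, V, W is n = UV × UW = (-4, -4, -2).
The plane has equation n·P = -6. For X: n·X = -6.
Equal, so X lies in the plane and all four are coplanar.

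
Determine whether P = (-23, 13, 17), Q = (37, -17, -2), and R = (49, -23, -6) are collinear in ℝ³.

No

PQ = (60, -30, -19), PR = (72, -36, -23).
Comparing components 2 and 3: (-30)(-23) − (-19)(-36) = 6 ≠ 0, so PQ and PR are not parallel and the points are not collinear.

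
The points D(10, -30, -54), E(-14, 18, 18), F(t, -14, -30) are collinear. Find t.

2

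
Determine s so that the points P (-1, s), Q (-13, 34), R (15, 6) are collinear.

22

The three points are collinear iff det[PQ; PR] = 0.
This determinant is linear in s: (28)s + (-616) = 0, so s = 22.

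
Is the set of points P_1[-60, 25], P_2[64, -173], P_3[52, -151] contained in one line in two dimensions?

P_1P_2 = (124, -198), P_1P_3 = (112, -176).
If collinear, P_1P_3 would be a scalar multiple of P_1P_2. But (124)·(-176) ≠ (-198)·(112) (difference 352), so they are not parallel; the points are not collinear.

No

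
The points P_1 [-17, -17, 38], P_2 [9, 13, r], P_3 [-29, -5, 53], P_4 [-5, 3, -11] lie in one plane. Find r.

Normal to plane P_1P_3P_4: n = (-888, -408, -384); plane equation n·P = 7440.
Requiring n·P_2 = 7440: (-384)r + (-13296) = 7440.
So r = -54.

-54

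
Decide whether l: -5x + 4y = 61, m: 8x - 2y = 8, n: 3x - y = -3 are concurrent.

Yes

Intersecting l and m: solving the 2×2 system gives (x, y) = (7, 24).
Substitute into n: (3)(7) + (-1)(24) = -3.
This equals -3, so (7, 24) lies on all three lines and they are concurrent.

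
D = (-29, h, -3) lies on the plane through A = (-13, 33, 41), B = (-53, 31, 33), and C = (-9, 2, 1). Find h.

The plane through A, B, C has equation −168x − 1632y + 1248z = -504.
Substituting D: (-1632)h + (1128) = -504, so h = 1.

1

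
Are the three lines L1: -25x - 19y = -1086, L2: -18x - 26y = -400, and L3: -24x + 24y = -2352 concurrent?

The three lines meet at one point iff the augmented coefficient matrix [aᵢ bᵢ cᵢ] has rank < 3, i.e. its determinant vanishes.
Here the determinant is 0.
It vanishes, so the lines are concurrent at (67, -31).

Yes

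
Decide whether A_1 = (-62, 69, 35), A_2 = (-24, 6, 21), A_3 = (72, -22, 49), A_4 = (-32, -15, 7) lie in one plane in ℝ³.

A normal to the plane through A_1, A_2, A_3 is n = A_1A_2 × A_1A_3 = (-2156, -2408, 4984).
The plane has equation n·P = 141960. For A_4: n·A_4 = 140000.
140000 ≠ 141960, so A_4 is off the plane.

No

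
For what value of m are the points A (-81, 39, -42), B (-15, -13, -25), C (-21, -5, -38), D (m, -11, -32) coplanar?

Coplanarity ⇔ det[AB; AC; AD] = 0.
Expanding, this is linear in m: (540)m + (8100) = 0.
So m = -15.

-15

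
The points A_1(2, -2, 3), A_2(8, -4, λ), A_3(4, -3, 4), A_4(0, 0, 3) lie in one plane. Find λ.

7

Normal to plane A_1A_3A_4: n = (-2, -2, 2); plane equation n·P = 6.
Requiring n·A_2 = 6: (2)λ + (-8) = 6.
So λ = 7.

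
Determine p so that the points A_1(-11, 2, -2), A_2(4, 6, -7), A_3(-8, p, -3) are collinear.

Collinearity requires A_1A_2 × A_1A_3 = 0; each component is linear in p.
The x-component gives (5)p + (-14) = 0, so p = 14/5.
The remaining components then also vanish.

14/5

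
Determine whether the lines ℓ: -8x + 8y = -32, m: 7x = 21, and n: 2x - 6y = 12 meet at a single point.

Lines aᵢx + bᵢy = cᵢ with pairwise distinct directions are concurrent exactly when det[aᵢ bᵢ cᵢ] = 0.
Here the determinant is 0.
It vanishes, so the lines are concurrent at (3, -1).

Yes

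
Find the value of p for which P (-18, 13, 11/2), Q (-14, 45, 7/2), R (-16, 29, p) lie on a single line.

9/2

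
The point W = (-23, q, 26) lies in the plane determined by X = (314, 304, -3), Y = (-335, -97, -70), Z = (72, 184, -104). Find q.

A normal to the plane is n = XY × XZ = (32461, -49335, -19162).
W lies in the plane iff n · XW = 0.
This gives (-49335)q + (3502785) = 0, so q = 71.

71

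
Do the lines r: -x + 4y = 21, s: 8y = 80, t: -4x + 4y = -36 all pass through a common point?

Yes

Intersecting r and s: solving the 2×2 system gives (x, y) = (19, 10).
Substitute into t: (-4)(19) + (4)(10) = -36.
This equals -36, so (19, 10) lies on all three lines and they are concurrent.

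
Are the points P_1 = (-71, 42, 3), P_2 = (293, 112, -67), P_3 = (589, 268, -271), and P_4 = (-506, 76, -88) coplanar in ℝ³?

A normal to the plane through P_1, P_2, P_3 is n = P_1P_2 × P_1P_3 = (-3360, 53536, 36064).
The plane has equation n·P = 2595264. For P_4: n·P_4 = 2595264.
Equal, so P_4 lies in the plane and all four are coplanar.

Yes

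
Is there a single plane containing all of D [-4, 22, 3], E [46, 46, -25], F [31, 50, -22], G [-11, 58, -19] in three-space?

No

The four points are coplanar iff the 3×3 determinant with rows DE, DF, DG is zero.
Rows: (50, 24, -28), (35, 28, -25), (-7, 36, -22).
Expanding along the first row: (50)(284) − (24)(-945) + (-28)(1456) = -3888.
Nonzero ⇒ not coplanar.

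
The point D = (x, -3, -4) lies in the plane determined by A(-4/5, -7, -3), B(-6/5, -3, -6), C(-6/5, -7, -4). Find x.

Coplanarity requires AB · (AC × AD) = 0.
AB = (-2/5, 4, -3), AC = (-2/5, 0, -1); the triple product is linear in x with coefficient -4 and constant term -8/5.
Setting it to zero: x = -2/5.

-2/5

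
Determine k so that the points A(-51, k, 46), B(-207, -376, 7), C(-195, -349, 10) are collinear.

Direction BC = (12, 27, 3). From the x-coordinate of A, the parameter along the line is τ = (-51 − (-207))/12 = 13.
Then k = (-376) + 13·(27) = -25.

-25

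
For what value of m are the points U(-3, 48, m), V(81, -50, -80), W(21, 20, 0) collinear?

32

Collinearity requires UV × UW = 0; each component is linear in m.
The x-component gives (70)m + (-2240) = 0, so m = 32.
The remaining components then also vanish.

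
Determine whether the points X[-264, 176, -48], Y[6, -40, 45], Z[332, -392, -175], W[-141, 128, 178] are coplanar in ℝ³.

With X as base: XY = (270, -216, 93), XZ = (596, -568, -127), XW = (123, -48, 226).
XZ × XW = (-134464, -150317, 41256).
XY · (XZ × XW) = 0.
The scalar triple product vanishes, so the four points are coplanar.

Yes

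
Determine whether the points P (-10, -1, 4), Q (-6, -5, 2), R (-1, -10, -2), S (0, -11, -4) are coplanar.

Yes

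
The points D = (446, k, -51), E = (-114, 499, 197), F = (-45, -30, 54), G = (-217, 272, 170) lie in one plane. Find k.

64

The points are coplanar iff DE · (DF × DG) = 0.
Expanding, this is linear in k: (-16592)k + (1061888) = 0.
So k = 64.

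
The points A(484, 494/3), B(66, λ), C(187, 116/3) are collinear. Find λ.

-38/3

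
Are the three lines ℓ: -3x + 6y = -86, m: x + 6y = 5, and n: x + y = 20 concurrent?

Lines aᵢx + bᵢy = cᵢ with pairwise distinct directions are concurrent exactly when det[aᵢ bᵢ cᵢ] = 0.
Here the determinant is -5.
Nonzero, so no common point exists.

No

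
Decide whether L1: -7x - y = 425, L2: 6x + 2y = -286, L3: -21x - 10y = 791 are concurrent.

No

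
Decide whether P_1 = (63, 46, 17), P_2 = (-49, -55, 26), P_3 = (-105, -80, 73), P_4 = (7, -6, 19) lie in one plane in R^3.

Yes

With P_1 as base: P_1P_2 = (-112, -101, 9), P_1P_3 = (-168, -126, 56), P_1P_4 = (-56, -52, 2).
P_1P_3 × P_1P_4 = (2660, -2800, 1680).
P_1P_2 · (P_1P_3 × P_1P_4) = 0.
The scalar triple product vanishes, so the four points are coplanar.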